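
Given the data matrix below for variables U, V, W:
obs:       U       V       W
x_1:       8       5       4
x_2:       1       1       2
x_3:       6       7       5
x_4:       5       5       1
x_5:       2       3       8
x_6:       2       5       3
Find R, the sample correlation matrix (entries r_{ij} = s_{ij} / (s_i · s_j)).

Step 1 — column means:
  mean(U) = (8 + 1 + 6 + 5 + 2 + 2) / 6 = 24/6 = 4
  mean(V) = (5 + 1 + 7 + 5 + 3 + 5) / 6 = 26/6 = 4.3333
  mean(W) = (4 + 2 + 5 + 1 + 8 + 3) / 6 = 23/6 = 3.8333

Step 2 — sample variances and covariances s[i,j] = (1/(n-1)) · Σ_k (x_{k,i} - mean_i) · (x_{k,j} - mean_j), with n-1 = 5:
  s[U,U] = ((4)·(4) + (-3)·(-3) + (2)·(2) + (1)·(1) + (-2)·(-2) + (-2)·(-2)) / 5 = 38/5 = 7.6
  s[U,V] = ((4)·(0.6667) + (-3)·(-3.3333) + (2)·(2.6667) + (1)·(0.6667) + (-2)·(-1.3333) + (-2)·(0.6667)) / 5 = 20/5 = 4
  s[U,W] = ((4)·(0.1667) + (-3)·(-1.8333) + (2)·(1.1667) + (1)·(-2.8333) + (-2)·(4.1667) + (-2)·(-0.8333)) / 5 = -1/5 = -0.2
  s[V,V] = ((0.6667)·(0.6667) + (-3.3333)·(-3.3333) + (2.6667)·(2.6667) + (0.6667)·(0.6667) + (-1.3333)·(-1.3333) + (0.6667)·(0.6667)) / 5 = 21.3333/5 = 4.2667
  s[V,W] = ((0.6667)·(0.1667) + (-3.3333)·(-1.8333) + (2.6667)·(1.1667) + (0.6667)·(-2.8333) + (-1.3333)·(4.1667) + (0.6667)·(-0.8333)) / 5 = 1.3333/5 = 0.2667
  s[W,W] = ((0.1667)·(0.1667) + (-1.8333)·(-1.8333) + (1.1667)·(1.1667) + (-2.8333)·(-2.8333) + (4.1667)·(4.1667) + (-0.8333)·(-0.8333)) / 5 = 30.8333/5 = 6.1667
  Sample standard deviations s_i = √(s[i,i]):
  s(U) = √(7.6) = 2.7568
  s(V) = √(4.2667) = 2.0656
  s(W) = √(6.1667) = 2.4833

Step 3 — r_{ij} = s_{ij} / (s_i · s_j):
  r[U,U] = 1 (diagonal).
  r[U,V] = 4 / (2.7568 · 2.0656) = 4 / 5.6944 = 0.7024
  r[U,W] = -0.2 / (2.7568 · 2.4833) = -0.2 / 6.8459 = -0.0292
  r[V,V] = 1 (diagonal).
  r[V,W] = 0.2667 / (2.0656 · 2.4833) = 0.2667 / 5.1294 = 0.052
  r[W,W] = 1 (diagonal).

R is symmetric with unit diagonal. Assembling:

R = [[1, 0.7024, -0.0292],
 [0.7024, 1, 0.052],
 [-0.0292, 0.052, 1]]


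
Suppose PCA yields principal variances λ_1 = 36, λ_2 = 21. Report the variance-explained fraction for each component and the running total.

Step 1 — total variance = trace(Sigma) = Σ λ_i = 36 + 21 = 57.

Step 2 — fraction explained by component i = λ_i / Σ λ:
  PC1: 36/57 = 0.6316
  PC2: 21/57 = 0.3684

Step 3 — cumulative fraction after k components = (λ_1 + ... + λ_k) / Σ λ:
  k = 1: 36/57 = 0.6316
  k = 2: (36 + 21)/57 = 57/57 = 1

Summary (fraction, with percent):

explained: PC1 0.6316 (63.16%), PC2 0.3684 (36.84%);  cumulative: 0.6316, 1


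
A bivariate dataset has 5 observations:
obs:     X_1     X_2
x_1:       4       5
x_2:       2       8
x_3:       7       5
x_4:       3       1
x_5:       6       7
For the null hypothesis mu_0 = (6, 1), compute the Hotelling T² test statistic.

Step 1 — sample mean vector:
  mean(X_1) = (4 + 2 + 7 + 3 + 6) / 5 = 22/5 = 4.4
  mean(X_2) = (5 + 8 + 5 + 1 + 7) / 5 = 26/5 = 5.2
  x̄ = (4.4, 5.2),  deviation x̄ - mu_0 = (4.4, 5.2) - (6, 1) = (-1.6, 4.2).

Step 2 — sample covariance matrix, S[i,j] = (1/(n-1)) · Σ_k (x_{k,i} - mean_i) · (x_{k,j} - mean_j), divisor n-1 = 4:
  S[X_1,X_1] = ((-0.4)·(-0.4) + (-2.4)·(-2.4) + (2.6)·(2.6) + (-1.4)·(-1.4) + (1.6)·(1.6)) / 4 = 17.2/4 = 4.3
  S[X_1,X_2] = ((-0.4)·(-0.2) + (-2.4)·(2.8) + (2.6)·(-0.2) + (-1.4)·(-4.2) + (1.6)·(1.8)) / 4 = 1.6/4 = 0.4
  S[X_2,X_2] = ((-0.2)·(-0.2) + (2.8)·(2.8) + (-0.2)·(-0.2) + (-4.2)·(-4.2) + (1.8)·(1.8)) / 4 = 28.8/4 = 7.2
  S = [[4.3, 0.4],
 [0.4, 7.2]].

Step 3 — invert S. det(S) = 4.3·7.2 - (0.4)² = 30.8.
  S^{-1} = (1/det) · [[d, -b], [-b, a]] = [[0.2338, -0.013],
 [-0.013, 0.1396]].

Step 4 — quadratic form (x̄ - mu_0)^T · S^{-1} · (x̄ - mu_0):
  S^{-1} · (x̄ - mu_0) = (-0.4286, 0.6071),
  (x̄ - mu_0)^T · [...] = (-1.6)·(-0.4286) + (4.2)·(0.6071) = 3.2357.

Step 5 — scale by n: T² = 5 · 3.2357 = 16.1786.

T² ≈ 16.1786


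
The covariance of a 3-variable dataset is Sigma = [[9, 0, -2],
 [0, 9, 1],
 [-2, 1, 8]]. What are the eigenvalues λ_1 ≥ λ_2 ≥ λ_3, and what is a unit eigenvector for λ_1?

Step 1 — characteristic polynomial p(λ) = det(λI - Sigma) = λ³ - tr·λ² + c_1·λ - det, where tr = trace, c_1 = sum of the principal 2×2 minors, det = det(Sigma):
  tr = 9 + 9 + 8 = 26,
  c_1 = (9·9 - (0)²) + (9·8 - (-2)²) + (9·8 - (1)²) = 81 + 68 + 71 = 220,
  det = 9·(9·8 - (1)²) - (0)·((0)·8 - (1)·(-2)) + (-2)·((0)·(1) - 9·(-2)) = 9·(71) - (0)·(2) + (-2)·(18) = 603.
  So p(λ) = λ³ - 26λ² + 220λ - 603.
Step 2 — look for an integer root (rational root theorem: any rational root is an integer divisor of 603). Testing λ = 9:
  p(9) = 729 - 2106 + 1980 - 603 = 0  ✓
  Dividing out (λ - 9): p(λ) = (λ - 9)(λ² - 17λ + 67).
Step 3 — remaining eigenvalues from the quadratic λ² - 17λ + 67 = 0:
  Δ = 17² - 4·67 = 289 - 268 = 21,  λ = (17 ± √21)/2 = (17 ± 4.5826)/2 ≈ 10.7913 or 6.2087.
  Sorted: λ_1 = 10.7913,  λ_2 = 9,  λ_3 = 6.2087  (check: sum = 26 = tr ✓).

Step 4 — unit eigenvector for λ_1 ≈ 10.7913: v spans the null space of (Sigma - λ_1 I), whose rows are
  r_1 = (-1.7913, 0, -2),  r_2 = (0, -1.7913, 1),  r_3 = (-2, 1, -2.7913).
  v is orthogonal to every row, so take v ∝ r_1 × r_2 = ((0)·(1) - (-2)·(-1.7913), (-2)·(0) - (-1.7913)·(1), (-1.7913)·(-1.7913) - (0)·(0)) ≈ (-3.5826, 1.7913, 3.2087).
  Rescale (multiply by -1 so the first nonzero entry is positive): u = (3.5826, -1.7913, -3.2087).
  ||u|| = √((3.5826)² + (-1.7913)² + (-3.2087)²) = √(26.3394) ≈ 5.1322,  v_1 = u/||u|| ≈ (0.6981, -0.349, -0.6252) (||v_1|| = 1).

λ_1 = 10.7913,  λ_2 = 9,  λ_3 = 6.2087;  v_1 ≈ (0.6981, -0.349, -0.6252)


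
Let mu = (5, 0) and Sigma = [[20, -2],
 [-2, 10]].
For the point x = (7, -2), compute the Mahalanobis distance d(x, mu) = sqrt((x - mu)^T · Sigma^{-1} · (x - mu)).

Step 1 — centre the observation: (x - mu) = (2, -2).

Step 2 — invert Sigma. det(Sigma) = 20·10 - (-2)² = 196.
  Sigma^{-1} = (1/det) · [[d, -b], [-b, a]] = [[0.051, 0.0102],
 [0.0102, 0.102]].

Step 3 — form the quadratic (x - mu)^T · Sigma^{-1} · (x - mu):
  Sigma^{-1} · (x - mu) = (0.0816, -0.1837).
  (x - mu)^T · [Sigma^{-1} · (x - mu)] = (2)·(0.0816) + (-2)·(-0.1837) = 0.5306.

Step 4 — take square root: d = √(0.5306) ≈ 0.7284.

d(x, mu) = √(0.5306) ≈ 0.7284


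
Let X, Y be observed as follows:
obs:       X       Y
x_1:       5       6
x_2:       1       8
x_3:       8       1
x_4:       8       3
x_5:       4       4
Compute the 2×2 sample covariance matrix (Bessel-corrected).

Step 1 — column means:
  mean(X) = (5 + 1 + 8 + 8 + 4) / 5 = 26/5 = 5.2
  mean(Y) = (6 + 8 + 1 + 3 + 4) / 5 = 22/5 = 4.4

Step 2 — sample covariance S[i,j] = (1/(n-1)) · Σ_k (x_{k,i} - mean_i) · (x_{k,j} - mean_j), with n-1 = 4.
  S[X,X] = ((-0.2)·(-0.2) + (-4.2)·(-4.2) + (2.8)·(2.8) + (2.8)·(2.8) + (-1.2)·(-1.2)) / 4 = 34.8/4 = 8.7
  S[X,Y] = ((-0.2)·(1.6) + (-4.2)·(3.6) + (2.8)·(-3.4) + (2.8)·(-1.4) + (-1.2)·(-0.4)) / 4 = -28.4/4 = -7.1
  S[Y,Y] = ((1.6)·(1.6) + (3.6)·(3.6) + (-3.4)·(-3.4) + (-1.4)·(-1.4) + (-0.4)·(-0.4)) / 4 = 29.2/4 = 7.3

S is symmetric (S[j,i] = S[i,j]). Assembling:

S = [[8.7, -7.1],
 [-7.1, 7.3]]


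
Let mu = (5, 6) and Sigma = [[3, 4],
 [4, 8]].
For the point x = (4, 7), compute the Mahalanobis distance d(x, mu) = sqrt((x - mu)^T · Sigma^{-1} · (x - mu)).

Step 1 — centre the observation: (x - mu) = (-1, 1).

Step 2 — invert Sigma. det(Sigma) = 3·8 - (4)² = 8.
  Sigma^{-1} = (1/det) · [[d, -b], [-b, a]] = [[1, -0.5],
 [-0.5, 0.375]].

Step 3 — form the quadratic (x - mu)^T · Sigma^{-1} · (x - mu):
  Sigma^{-1} · (x - mu) = (-1.5, 0.875).
  (x - mu)^T · [Sigma^{-1} · (x - mu)] = (-1)·(-1.5) + (1)·(0.875) = 2.375.

Step 4 — take square root: d = √(2.375) ≈ 1.5411.

d(x, mu) = √(2.375) ≈ 1.5411


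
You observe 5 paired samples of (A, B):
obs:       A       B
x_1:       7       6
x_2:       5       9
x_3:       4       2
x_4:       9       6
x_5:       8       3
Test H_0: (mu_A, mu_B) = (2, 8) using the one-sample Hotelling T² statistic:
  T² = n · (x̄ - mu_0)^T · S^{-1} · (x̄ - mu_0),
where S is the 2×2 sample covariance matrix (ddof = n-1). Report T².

Step 1 — sample mean vector:
  mean(A) = (7 + 5 + 4 + 9 + 8) / 5 = 33/5 = 6.6
  mean(B) = (6 + 9 + 2 + 6 + 3) / 5 = 26/5 = 5.2
  x̄ = (6.6, 5.2),  deviation x̄ - mu_0 = (6.6, 5.2) - (2, 8) = (4.6, -2.8).

Step 2 — sample covariance matrix, S[i,j] = (1/(n-1)) · Σ_k (x_{k,i} - mean_i) · (x_{k,j} - mean_j), divisor n-1 = 4:
  S[A,A] = ((0.4)·(0.4) + (-1.6)·(-1.6) + (-2.6)·(-2.6) + (2.4)·(2.4) + (1.4)·(1.4)) / 4 = 17.2/4 = 4.3
  S[A,B] = ((0.4)·(0.8) + (-1.6)·(3.8) + (-2.6)·(-3.2) + (2.4)·(0.8) + (1.4)·(-2.2)) / 4 = 1.4/4 = 0.35
  S[B,B] = ((0.8)·(0.8) + (3.8)·(3.8) + (-3.2)·(-3.2) + (0.8)·(0.8) + (-2.2)·(-2.2)) / 4 = 30.8/4 = 7.7
  S = [[4.3, 0.35],
 [0.35, 7.7]].

Step 3 — invert S. det(S) = 4.3·7.7 - (0.35)² = 32.9875.
  S^{-1} = (1/det) · [[d, -b], [-b, a]] = [[0.2334, -0.0106],
 [-0.0106, 0.1304]].

Step 4 — quadratic form (x̄ - mu_0)^T · S^{-1} · (x̄ - mu_0):
  S^{-1} · (x̄ - mu_0) = (1.1034, -0.4138),
  (x̄ - mu_0)^T · [...] = (4.6)·(1.1034) + (-2.8)·(-0.4138) = 6.2345.

Step 5 — scale by n: T² = 5 · 6.2345 = 31.1724.

T² ≈ 31.1724


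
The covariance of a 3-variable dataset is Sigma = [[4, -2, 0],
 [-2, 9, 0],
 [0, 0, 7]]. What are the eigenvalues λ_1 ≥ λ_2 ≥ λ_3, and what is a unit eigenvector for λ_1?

Step 1 — characteristic polynomial p(λ) = det(λI - Sigma) = λ³ - tr·λ² + c_1·λ - det, where tr = trace, c_1 = sum of the principal 2×2 minors, det = det(Sigma):
  tr = 4 + 9 + 7 = 20,
  c_1 = (4·9 - (-2)²) + (4·7 - (0)²) + (9·7 - (0)²) = 32 + 28 + 63 = 123,
  det = 4·(9·7 - (0)²) - (-2)·((-2)·7 - (0)·(0)) + (0)·((-2)·(0) - 9·(0)) = 4·(63) - (-2)·(-14) + (0)·(0) = 224.
  So p(λ) = λ³ - 20λ² + 123λ - 224.
Step 2 — look for an integer root (rational root theorem: any rational root is an integer divisor of 224). Testing λ = 7:
  p(7) = 343 - 980 + 861 - 224 = 0  ✓
  Dividing out (λ - 7): p(λ) = (λ - 7)(λ² - 13λ + 32).
Step 3 — remaining eigenvalues from the quadratic λ² - 13λ + 32 = 0:
  Δ = 13² - 4·32 = 169 - 128 = 41,  λ = (13 ± √41)/2 = (13 ± 6.4031)/2 ≈ 9.7016 or 3.2984.
  Sorted: λ_1 = 9.7016,  λ_2 = 7,  λ_3 = 3.2984  (check: sum = 20 = tr ✓).

Step 4 — unit eigenvector for λ_1 ≈ 9.7016: v spans the null space of (Sigma - λ_1 I), whose rows are
  r_1 = (-5.7016, -2, 0),  r_2 = (-2, -0.7016, 0),  r_3 = (0, 0, -2.7016).
  v is orthogonal to every row, so take v ∝ r_1 × r_3 = ((-2)·(-2.7016) - (0)·(0), (0)·(0) - (-5.7016)·(-2.7016), (-5.7016)·(0) - (-2)·(0)) ≈ (5.4031, -15.4031, 0).
  Let u = (5.4031, -15.4031, 0).
  ||u|| = √((5.4031)² + (-15.4031)² + (0)²) = √(266.45) ≈ 16.3233,  v_1 = u/||u|| ≈ (0.331, -0.9436, 0) (||v_1|| = 1).

λ_1 = 9.7016,  λ_2 = 7,  λ_3 = 3.2984;  v_1 ≈ (0.331, -0.9436, 0)


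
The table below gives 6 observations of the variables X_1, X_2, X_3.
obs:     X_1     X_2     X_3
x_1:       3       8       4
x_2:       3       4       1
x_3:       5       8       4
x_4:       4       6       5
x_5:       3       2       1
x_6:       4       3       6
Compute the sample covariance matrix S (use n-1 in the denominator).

Step 1 — column means:
  mean(X_1) = (3 + 3 + 5 + 4 + 3 + 4) / 6 = 22/6 = 3.6667
  mean(X_2) = (8 + 4 + 8 + 6 + 2 + 3) / 6 = 31/6 = 5.1667
  mean(X_3) = (4 + 1 + 4 + 5 + 1 + 6) / 6 = 21/6 = 3.5

Step 2 — sample covariance S[i,j] = (1/(n-1)) · Σ_k (x_{k,i} - mean_i) · (x_{k,j} - mean_j), with n-1 = 5.
  S[X_1,X_1] = ((-0.6667)·(-0.6667) + (-0.6667)·(-0.6667) + (1.3333)·(1.3333) + (0.3333)·(0.3333) + (-0.6667)·(-0.6667) + (0.3333)·(0.3333)) / 5 = 3.3333/5 = 0.6667
  S[X_1,X_2] = ((-0.6667)·(2.8333) + (-0.6667)·(-1.1667) + (1.3333)·(2.8333) + (0.3333)·(0.8333) + (-0.6667)·(-3.1667) + (0.3333)·(-2.1667)) / 5 = 4.3333/5 = 0.8667
  S[X_1,X_3] = ((-0.6667)·(0.5) + (-0.6667)·(-2.5) + (1.3333)·(0.5) + (0.3333)·(1.5) + (-0.6667)·(-2.5) + (0.3333)·(2.5)) / 5 = 5/5 = 1
  S[X_2,X_2] = ((2.8333)·(2.8333) + (-1.1667)·(-1.1667) + (2.8333)·(2.8333) + (0.8333)·(0.8333) + (-3.1667)·(-3.1667) + (-2.1667)·(-2.1667)) / 5 = 32.8333/5 = 6.5667
  S[X_2,X_3] = ((2.8333)·(0.5) + (-1.1667)·(-2.5) + (2.8333)·(0.5) + (0.8333)·(1.5) + (-3.1667)·(-2.5) + (-2.1667)·(2.5)) / 5 = 9.5/5 = 1.9
  S[X_3,X_3] = ((0.5)·(0.5) + (-2.5)·(-2.5) + (0.5)·(0.5) + (1.5)·(1.5) + (-2.5)·(-2.5) + (2.5)·(2.5)) / 5 = 21.5/5 = 4.3

S is symmetric (S[j,i] = S[i,j]). Assembling:

S = [[0.6667, 0.8667, 1],
 [0.8667, 6.5667, 1.9],
 [1, 1.9, 4.3]]


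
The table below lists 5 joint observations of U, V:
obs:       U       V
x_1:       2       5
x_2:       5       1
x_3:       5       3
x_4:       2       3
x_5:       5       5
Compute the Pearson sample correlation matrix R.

Step 1 — column means:
  mean(U) = (2 + 5 + 5 + 2 + 5) / 5 = 19/5 = 3.8
  mean(V) = (5 + 1 + 3 + 3 + 5) / 5 = 17/5 = 3.4

Step 2 — sample variances and covariances s[i,j] = (1/(n-1)) · Σ_k (x_{k,i} - mean_i) · (x_{k,j} - mean_j), with n-1 = 4:
  s[U,U] = ((-1.8)·(-1.8) + (1.2)·(1.2) + (1.2)·(1.2) + (-1.8)·(-1.8) + (1.2)·(1.2)) / 4 = 10.8/4 = 2.7
  s[U,V] = ((-1.8)·(1.6) + (1.2)·(-2.4) + (1.2)·(-0.4) + (-1.8)·(-0.4) + (1.2)·(1.6)) / 4 = -3.6/4 = -0.9
  s[V,V] = ((1.6)·(1.6) + (-2.4)·(-2.4) + (-0.4)·(-0.4) + (-0.4)·(-0.4) + (1.6)·(1.6)) / 4 = 11.2/4 = 2.8
  Sample standard deviations s_i = √(s[i,i]):
  s(U) = √(2.7) = 1.6432
  s(V) = √(2.8) = 1.6733

Step 3 — r_{ij} = s_{ij} / (s_i · s_j):
  r[U,U] = 1 (diagonal).
  r[U,V] = -0.9 / (1.6432 · 1.6733) = -0.9 / 2.7495 = -0.3273
  r[V,V] = 1 (diagonal).

R is symmetric with unit diagonal. Assembling:

R = [[1, -0.3273],
 [-0.3273, 1]]


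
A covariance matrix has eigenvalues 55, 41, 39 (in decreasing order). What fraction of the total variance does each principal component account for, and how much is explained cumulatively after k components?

Step 1 — total variance = trace(Sigma) = Σ λ_i = 55 + 41 + 39 = 135.

Step 2 — fraction explained by component i = λ_i / Σ λ:
  PC1: 55/135 = 0.4074
  PC2: 41/135 = 0.3037
  PC3: 39/135 = 0.2889

Step 3 — cumulative fraction after k components = (λ_1 + ... + λ_k) / Σ λ:
  k = 1: 55/135 = 0.4074
  k = 2: (55 + 41)/135 = 96/135 = 0.7111
  k = 3: (55 + 41 + 39)/135 = 135/135 = 1

Summary (fraction, with percent):

explained: PC1 0.4074 (40.74%), PC2 0.3037 (30.37%), PC3 0.2889 (28.89%);  cumulative: 0.4074, 0.7111, 1


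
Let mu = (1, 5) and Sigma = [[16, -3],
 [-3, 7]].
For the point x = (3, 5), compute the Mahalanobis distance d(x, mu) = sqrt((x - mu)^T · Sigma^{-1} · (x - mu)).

Step 1 — centre the observation: (x - mu) = (2, 0).

Step 2 — invert Sigma. det(Sigma) = 16·7 - (-3)² = 103.
  Sigma^{-1} = (1/det) · [[d, -b], [-b, a]] = [[0.068, 0.0291],
 [0.0291, 0.1553]].

Step 3 — form the quadratic (x - mu)^T · Sigma^{-1} · (x - mu):
  Sigma^{-1} · (x - mu) = (0.1359, 0.0583).
  (x - mu)^T · [Sigma^{-1} · (x - mu)] = (2)·(0.1359) + (0)·(0.0583) = 0.2718.

Step 4 — take square root: d = √(0.2718) ≈ 0.5214.

d(x, mu) = √(0.2718) ≈ 0.5214


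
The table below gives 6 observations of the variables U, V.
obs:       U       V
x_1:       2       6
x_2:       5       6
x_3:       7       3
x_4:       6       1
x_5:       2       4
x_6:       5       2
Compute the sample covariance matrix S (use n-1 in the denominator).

Step 1 — column means:
  mean(U) = (2 + 5 + 7 + 6 + 2 + 5) / 6 = 27/6 = 4.5
  mean(V) = (6 + 6 + 3 + 1 + 4 + 2) / 6 = 22/6 = 3.6667

Step 2 — sample covariance S[i,j] = (1/(n-1)) · Σ_k (x_{k,i} - mean_i) · (x_{k,j} - mean_j), with n-1 = 5.
  S[U,U] = ((-2.5)·(-2.5) + (0.5)·(0.5) + (2.5)·(2.5) + (1.5)·(1.5) + (-2.5)·(-2.5) + (0.5)·(0.5)) / 5 = 21.5/5 = 4.3
  S[U,V] = ((-2.5)·(2.3333) + (0.5)·(2.3333) + (2.5)·(-0.6667) + (1.5)·(-2.6667) + (-2.5)·(0.3333) + (0.5)·(-1.6667)) / 5 = -12/5 = -2.4
  S[V,V] = ((2.3333)·(2.3333) + (2.3333)·(2.3333) + (-0.6667)·(-0.6667) + (-2.6667)·(-2.6667) + (0.3333)·(0.3333) + (-1.6667)·(-1.6667)) / 5 = 21.3333/5 = 4.2667

S is symmetric (S[j,i] = S[i,j]). Assembling:

S = [[4.3, -2.4],
 [-2.4, 4.2667]]


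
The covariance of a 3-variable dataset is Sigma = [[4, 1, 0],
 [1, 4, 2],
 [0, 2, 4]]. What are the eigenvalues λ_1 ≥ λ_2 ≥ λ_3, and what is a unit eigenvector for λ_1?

Step 1 — characteristic polynomial p(λ) = det(λI - Sigma) = λ³ - tr·λ² + c_1·λ - det, where tr = trace, c_1 = sum of the principal 2×2 minors, det = det(Sigma):
  tr = 4 + 4 + 4 = 12,
  c_1 = (4·4 - (1)²) + (4·4 - (0)²) + (4·4 - (2)²) = 15 + 16 + 12 = 43,
  det = 4·(4·4 - (2)²) - (1)·((1)·4 - (2)·(0)) + (0)·((1)·(2) - 4·(0)) = 4·(12) - (1)·(4) + (0)·(2) = 44.
  So p(λ) = λ³ - 12λ² + 43λ - 44.
Step 2 — look for an integer root (rational root theorem: any rational root is an integer divisor of 44). Testing λ = 4:
  p(4) = 64 - 192 + 172 - 44 = 0  ✓
  Dividing out (λ - 4): p(λ) = (λ - 4)(λ² - 8λ + 11).
Step 3 — remaining eigenvalues from the quadratic λ² - 8λ + 11 = 0:
  Δ = 8² - 4·11 = 64 - 44 = 20,  λ = (8 ± √20)/2 = (8 ± 4.4721)/2 ≈ 6.2361 or 1.7639.
  Sorted: λ_1 = 6.2361,  λ_2 = 4,  λ_3 = 1.7639  (check: sum = 12 = tr ✓).

Step 4 — unit eigenvector for λ_1 ≈ 6.2361: v spans the null space of (Sigma - λ_1 I), whose rows are
  r_1 = (-2.2361, 1, 0),  r_2 = (1, -2.2361, 2),  r_3 = (0, 2, -2.2361).
  v is orthogonal to every row, so take v ∝ r_1 × r_2 = ((1)·(2) - (0)·(-2.2361), (0)·(1) - (-2.2361)·(2), (-2.2361)·(-2.2361) - (1)·(1)) ≈ (2, 4.4721, 4).
  Let u = (2, 4.4721, 4).
  ||u|| = √((2)² + (4.4721)² + (4)²) = √(40) ≈ 6.3246,  v_1 = u/||u|| ≈ (0.3162, 0.7071, 0.6325) (||v_1|| = 1).

λ_1 = 6.2361,  λ_2 = 4,  λ_3 = 1.7639;  v_1 ≈ (0.3162, 0.7071, 0.6325)


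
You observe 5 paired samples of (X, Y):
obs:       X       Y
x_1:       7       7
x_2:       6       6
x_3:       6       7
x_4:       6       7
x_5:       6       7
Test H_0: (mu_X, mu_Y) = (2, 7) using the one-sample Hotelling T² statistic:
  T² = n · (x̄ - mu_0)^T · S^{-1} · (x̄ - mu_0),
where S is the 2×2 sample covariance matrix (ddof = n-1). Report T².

Step 1 — sample mean vector:
  mean(X) = (7 + 6 + 6 + 6 + 6) / 5 = 31/5 = 6.2
  mean(Y) = (7 + 6 + 7 + 7 + 7) / 5 = 34/5 = 6.8
  x̄ = (6.2, 6.8),  deviation x̄ - mu_0 = (6.2, 6.8) - (2, 7) = (4.2, -0.2).

Step 2 — sample covariance matrix, S[i,j] = (1/(n-1)) · Σ_k (x_{k,i} - mean_i) · (x_{k,j} - mean_j), divisor n-1 = 4:
  S[X,X] = ((0.8)·(0.8) + (-0.2)·(-0.2) + (-0.2)·(-0.2) + (-0.2)·(-0.2) + (-0.2)·(-0.2)) / 4 = 0.8/4 = 0.2
  S[X,Y] = ((0.8)·(0.2) + (-0.2)·(-0.8) + (-0.2)·(0.2) + (-0.2)·(0.2) + (-0.2)·(0.2)) / 4 = 0.2/4 = 0.05
  S[Y,Y] = ((0.2)·(0.2) + (-0.8)·(-0.8) + (0.2)·(0.2) + (0.2)·(0.2) + (0.2)·(0.2)) / 4 = 0.8/4 = 0.2
  S = [[0.2, 0.05],
 [0.05, 0.2]].

Step 3 — invert S. det(S) = 0.2·0.2 - (0.05)² = 0.0375.
  S^{-1} = (1/det) · [[d, -b], [-b, a]] = [[5.3333, -1.3333],
 [-1.3333, 5.3333]].

Step 4 — quadratic form (x̄ - mu_0)^T · S^{-1} · (x̄ - mu_0):
  S^{-1} · (x̄ - mu_0) = (22.6667, -6.6667),
  (x̄ - mu_0)^T · [...] = (4.2)·(22.6667) + (-0.2)·(-6.6667) = 96.5333.

Step 5 — scale by n: T² = 5 · 96.5333 = 482.6667.

T² ≈ 482.6667


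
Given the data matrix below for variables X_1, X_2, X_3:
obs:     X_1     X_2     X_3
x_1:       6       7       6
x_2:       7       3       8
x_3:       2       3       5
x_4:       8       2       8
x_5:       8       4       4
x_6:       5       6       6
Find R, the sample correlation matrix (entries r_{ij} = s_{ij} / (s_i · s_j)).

Step 1 — column means:
  mean(X_1) = (6 + 7 + 2 + 8 + 8 + 5) / 6 = 36/6 = 6
  mean(X_2) = (7 + 3 + 3 + 2 + 4 + 6) / 6 = 25/6 = 4.1667
  mean(X_3) = (6 + 8 + 5 + 8 + 4 + 6) / 6 = 37/6 = 6.1667

Step 2 — sample variances and covariances s[i,j] = (1/(n-1)) · Σ_k (x_{k,i} - mean_i) · (x_{k,j} - mean_j), with n-1 = 5:
  s[X_1,X_1] = ((0)·(0) + (1)·(1) + (-4)·(-4) + (2)·(2) + (2)·(2) + (-1)·(-1)) / 5 = 26/5 = 5.2
  s[X_1,X_2] = ((0)·(2.8333) + (1)·(-1.1667) + (-4)·(-1.1667) + (2)·(-2.1667) + (2)·(-0.1667) + (-1)·(1.8333)) / 5 = -3/5 = -0.6
  s[X_1,X_3] = ((0)·(-0.1667) + (1)·(1.8333) + (-4)·(-1.1667) + (2)·(1.8333) + (2)·(-2.1667) + (-1)·(-0.1667)) / 5 = 6/5 = 1.2
  s[X_2,X_2] = ((2.8333)·(2.8333) + (-1.1667)·(-1.1667) + (-1.1667)·(-1.1667) + (-2.1667)·(-2.1667) + (-0.1667)·(-0.1667) + (1.8333)·(1.8333)) / 5 = 18.8333/5 = 3.7667
  s[X_2,X_3] = ((2.8333)·(-0.1667) + (-1.1667)·(1.8333) + (-1.1667)·(-1.1667) + (-2.1667)·(1.8333) + (-0.1667)·(-2.1667) + (1.8333)·(-0.1667)) / 5 = -5.1667/5 = -1.0333
  s[X_3,X_3] = ((-0.1667)·(-0.1667) + (1.8333)·(1.8333) + (-1.1667)·(-1.1667) + (1.8333)·(1.8333) + (-2.1667)·(-2.1667) + (-0.1667)·(-0.1667)) / 5 = 12.8333/5 = 2.5667
  Sample standard deviations s_i = √(s[i,i]):
  s(X_1) = √(5.2) = 2.2804
  s(X_2) = √(3.7667) = 1.9408
  s(X_3) = √(2.5667) = 1.6021

Step 3 — r_{ij} = s_{ij} / (s_i · s_j):
  r[X_1,X_1] = 1 (diagonal).
  r[X_1,X_2] = -0.6 / (2.2804 · 1.9408) = -0.6 / 4.4257 = -0.1356
  r[X_1,X_3] = 1.2 / (2.2804 · 1.6021) = 1.2 / 3.6533 = 0.3285
  r[X_2,X_2] = 1 (diagonal).
  r[X_2,X_3] = -1.0333 / (1.9408 · 1.6021) = -1.0333 / 3.1093 = -0.3323
  r[X_3,X_3] = 1 (diagonal).

R is symmetric with unit diagonal. Assembling:

R = [[1, -0.1356, 0.3285],
 [-0.1356, 1, -0.3323],
 [0.3285, -0.3323, 1]]


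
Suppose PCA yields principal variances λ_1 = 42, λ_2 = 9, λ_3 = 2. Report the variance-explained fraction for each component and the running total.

Step 1 — total variance = trace(Sigma) = Σ λ_i = 42 + 9 + 2 = 53.

Step 2 — fraction explained by component i = λ_i / Σ λ:
  PC1: 42/53 = 0.7925
  PC2: 9/53 = 0.1698
  PC3: 2/53 = 0.0377

Step 3 — cumulative fraction after k components = (λ_1 + ... + λ_k) / Σ λ:
  k = 1: 42/53 = 0.7925
  k = 2: (42 + 9)/53 = 51/53 = 0.9623
  k = 3: (42 + 9 + 2)/53 = 53/53 = 1

Summary (fraction, with percent):

explained: PC1 0.7925 (79.25%), PC2 0.1698 (16.98%), PC3 0.0377 (3.77%);  cumulative: 0.7925, 0.9623, 1


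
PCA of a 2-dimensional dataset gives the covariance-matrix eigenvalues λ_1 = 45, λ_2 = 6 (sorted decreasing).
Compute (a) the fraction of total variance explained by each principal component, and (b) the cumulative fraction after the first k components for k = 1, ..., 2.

Step 1 — total variance = trace(Sigma) = Σ λ_i = 45 + 6 = 51.

Step 2 — fraction explained by component i = λ_i / Σ λ:
  PC1: 45/51 = 0.8824
  PC2: 6/51 = 0.1176

Step 3 — cumulative fraction after k components = (λ_1 + ... + λ_k) / Σ λ:
  k = 1: 45/51 = 0.8824
  k = 2: (45 + 6)/51 = 51/51 = 1

Summary (fraction, with percent):

explained: PC1 0.8824 (88.24%), PC2 0.1176 (11.76%);  cumulative: 0.8824, 1


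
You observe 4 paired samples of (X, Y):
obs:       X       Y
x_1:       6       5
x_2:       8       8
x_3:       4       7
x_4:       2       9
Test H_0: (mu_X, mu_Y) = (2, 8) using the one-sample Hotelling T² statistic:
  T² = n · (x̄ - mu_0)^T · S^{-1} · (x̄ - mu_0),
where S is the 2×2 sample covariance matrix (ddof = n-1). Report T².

Step 1 — sample mean vector:
  mean(X) = (6 + 8 + 4 + 2) / 4 = 20/4 = 5
  mean(Y) = (5 + 8 + 7 + 9) / 4 = 29/4 = 7.25
  x̄ = (5, 7.25),  deviation x̄ - mu_0 = (5, 7.25) - (2, 8) = (3, -0.75).

Step 2 — sample covariance matrix, S[i,j] = (1/(n-1)) · Σ_k (x_{k,i} - mean_i) · (x_{k,j} - mean_j), divisor n-1 = 3:
  S[X,X] = ((1)·(1) + (3)·(3) + (-1)·(-1) + (-3)·(-3)) / 3 = 20/3 = 6.6667
  S[X,Y] = ((1)·(-2.25) + (3)·(0.75) + (-1)·(-0.25) + (-3)·(1.75)) / 3 = -5/3 = -1.6667
  S[Y,Y] = ((-2.25)·(-2.25) + (0.75)·(0.75) + (-0.25)·(-0.25) + (1.75)·(1.75)) / 3 = 8.75/3 = 2.9167
  S = [[6.6667, -1.6667],
 [-1.6667, 2.9167]].

Step 3 — invert S. det(S) = 6.6667·2.9167 - (-1.6667)² = 16.6667.
  S^{-1} = (1/det) · [[d, -b], [-b, a]] = [[0.175, 0.1],
 [0.1, 0.4]].

Step 4 — quadratic form (x̄ - mu_0)^T · S^{-1} · (x̄ - mu_0):
  S^{-1} · (x̄ - mu_0) = (0.45, 0),
  (x̄ - mu_0)^T · [...] = (3)·(0.45) + (-0.75)·(0) = 1.35.

Step 5 — scale by n: T² = 4 · 1.35 = 5.4.

T² ≈ 5.4


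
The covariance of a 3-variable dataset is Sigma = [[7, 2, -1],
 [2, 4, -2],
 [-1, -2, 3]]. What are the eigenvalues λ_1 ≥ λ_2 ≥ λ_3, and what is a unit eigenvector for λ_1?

Step 1 — characteristic polynomial p(λ) = det(λI - Sigma) = λ³ - tr·λ² + c_1·λ - det, where tr = trace, c_1 = sum of the principal 2×2 minors, det = det(Sigma):
  tr = 7 + 4 + 3 = 14,
  c_1 = (7·4 - (2)²) + (7·3 - (-1)²) + (4·3 - (-2)²) = 24 + 20 + 8 = 52,
  det = 7·(4·3 - (-2)²) - (2)·((2)·3 - (-2)·(-1)) + (-1)·((2)·(-2) - 4·(-1)) = 7·(8) - (2)·(4) + (-1)·(0) = 48.
  So p(λ) = λ³ - 14λ² + 52λ - 48.
Step 2 — look for an integer root (rational root theorem: any rational root is an integer divisor of 48). Testing λ = 4:
  p(4) = 64 - 224 + 208 - 48 = 0  ✓
  Dividing out (λ - 4): p(λ) = (λ - 4)(λ² - 10λ + 12).
Step 3 — remaining eigenvalues from the quadratic λ² - 10λ + 12 = 0:
  Δ = 10² - 4·12 = 100 - 48 = 52,  λ = (10 ± √52)/2 = (10 ± 7.2111)/2 ≈ 8.6056 or 1.3944.
  Sorted: λ_1 = 8.6056,  λ_2 = 4,  λ_3 = 1.3944  (check: sum = 14 = tr ✓).

Step 4 — unit eigenvector for λ_1 ≈ 8.6056: v spans the null space of (Sigma - λ_1 I), whose rows are
  r_1 = (-1.6056, 2, -1),  r_2 = (2, -4.6056, -2),  r_3 = (-1, -2, -5.6056).
  v is orthogonal to every row, so take v ∝ r_1 × r_2 = ((2)·(-2) - (-1)·(-4.6056), (-1)·(2) - (-1.6056)·(-2), (-1.6056)·(-4.6056) - (2)·(2)) ≈ (-8.6056, -5.2111, 3.3944).
  Rescale (multiply by -1 so the first nonzero entry is positive): u = (8.6056, 5.2111, -3.3944).
  ||u|| = √((8.6056)² + (5.2111)² + (-3.3944)²) = √(112.7334) ≈ 10.6176,  v_1 = u/||u|| ≈ (0.8105, 0.4908, -0.3197) (||v_1|| = 1).

λ_1 = 8.6056,  λ_2 = 4,  λ_3 = 1.3944;  v_1 ≈ (0.8105, 0.4908, -0.3197)


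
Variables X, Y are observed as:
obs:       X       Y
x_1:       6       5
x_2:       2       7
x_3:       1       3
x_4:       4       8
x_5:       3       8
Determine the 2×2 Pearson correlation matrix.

Step 1 — column means:
  mean(X) = (6 + 2 + 1 + 4 + 3) / 5 = 16/5 = 3.2
  mean(Y) = (5 + 7 + 3 + 8 + 8) / 5 = 31/5 = 6.2

Step 2 — sample variances and covariances s[i,j] = (1/(n-1)) · Σ_k (x_{k,i} - mean_i) · (x_{k,j} - mean_j), with n-1 = 4:
  s[X,X] = ((2.8)·(2.8) + (-1.2)·(-1.2) + (-2.2)·(-2.2) + (0.8)·(0.8) + (-0.2)·(-0.2)) / 4 = 14.8/4 = 3.7
  s[X,Y] = ((2.8)·(-1.2) + (-1.2)·(0.8) + (-2.2)·(-3.2) + (0.8)·(1.8) + (-0.2)·(1.8)) / 4 = 3.8/4 = 0.95
  s[Y,Y] = ((-1.2)·(-1.2) + (0.8)·(0.8) + (-3.2)·(-3.2) + (1.8)·(1.8) + (1.8)·(1.8)) / 4 = 18.8/4 = 4.7
  Sample standard deviations s_i = √(s[i,i]):
  s(X) = √(3.7) = 1.9235
  s(Y) = √(4.7) = 2.1679

Step 3 — r_{ij} = s_{ij} / (s_i · s_j):
  r[X,X] = 1 (diagonal).
  r[X,Y] = 0.95 / (1.9235 · 2.1679) = 0.95 / 4.1701 = 0.2278
  r[Y,Y] = 1 (diagonal).

R is symmetric with unit diagonal. Assembling:

R = [[1, 0.2278],
 [0.2278, 1]]


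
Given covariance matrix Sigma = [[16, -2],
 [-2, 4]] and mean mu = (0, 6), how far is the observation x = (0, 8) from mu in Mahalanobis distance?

Step 1 — centre the observation: (x - mu) = (0, 2).

Step 2 — invert Sigma. det(Sigma) = 16·4 - (-2)² = 60.
  Sigma^{-1} = (1/det) · [[d, -b], [-b, a]] = [[0.0667, 0.0333],
 [0.0333, 0.2667]].

Step 3 — form the quadratic (x - mu)^T · Sigma^{-1} · (x - mu):
  Sigma^{-1} · (x - mu) = (0.0667, 0.5333).
  (x - mu)^T · [Sigma^{-1} · (x - mu)] = (0)·(0.0667) + (2)·(0.5333) = 1.0667.

Step 4 — take square root: d = √(1.0667) ≈ 1.0328.

d(x, mu) = √(1.0667) ≈ 1.0328


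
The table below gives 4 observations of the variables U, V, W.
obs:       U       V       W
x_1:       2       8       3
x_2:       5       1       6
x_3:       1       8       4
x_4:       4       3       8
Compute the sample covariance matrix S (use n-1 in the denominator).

Step 1 — column means:
  mean(U) = (2 + 5 + 1 + 4) / 4 = 12/4 = 3
  mean(V) = (8 + 1 + 8 + 3) / 4 = 20/4 = 5
  mean(W) = (3 + 6 + 4 + 8) / 4 = 21/4 = 5.25

Step 2 — sample covariance S[i,j] = (1/(n-1)) · Σ_k (x_{k,i} - mean_i) · (x_{k,j} - mean_j), with n-1 = 3.
  S[U,U] = ((-1)·(-1) + (2)·(2) + (-2)·(-2) + (1)·(1)) / 3 = 10/3 = 3.3333
  S[U,V] = ((-1)·(3) + (2)·(-4) + (-2)·(3) + (1)·(-2)) / 3 = -19/3 = -6.3333
  S[U,W] = ((-1)·(-2.25) + (2)·(0.75) + (-2)·(-1.25) + (1)·(2.75)) / 3 = 9/3 = 3
  S[V,V] = ((3)·(3) + (-4)·(-4) + (3)·(3) + (-2)·(-2)) / 3 = 38/3 = 12.6667
  S[V,W] = ((3)·(-2.25) + (-4)·(0.75) + (3)·(-1.25) + (-2)·(2.75)) / 3 = -19/3 = -6.3333
  S[W,W] = ((-2.25)·(-2.25) + (0.75)·(0.75) + (-1.25)·(-1.25) + (2.75)·(2.75)) / 3 = 14.75/3 = 4.9167

S is symmetric (S[j,i] = S[i,j]). Assembling:

S = [[3.3333, -6.3333, 3],
 [-6.3333, 12.6667, -6.3333],
 [3, -6.3333, 4.9167]]


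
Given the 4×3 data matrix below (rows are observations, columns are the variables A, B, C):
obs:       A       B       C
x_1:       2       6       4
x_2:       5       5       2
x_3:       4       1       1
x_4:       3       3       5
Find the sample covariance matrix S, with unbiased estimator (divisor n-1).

Step 1 — column means:
  mean(A) = (2 + 5 + 4 + 3) / 4 = 14/4 = 3.5
  mean(B) = (6 + 5 + 1 + 3) / 4 = 15/4 = 3.75
  mean(C) = (4 + 2 + 1 + 5) / 4 = 12/4 = 3

Step 2 — sample covariance S[i,j] = (1/(n-1)) · Σ_k (x_{k,i} - mean_i) · (x_{k,j} - mean_j), with n-1 = 3.
  S[A,A] = ((-1.5)·(-1.5) + (1.5)·(1.5) + (0.5)·(0.5) + (-0.5)·(-0.5)) / 3 = 5/3 = 1.6667
  S[A,B] = ((-1.5)·(2.25) + (1.5)·(1.25) + (0.5)·(-2.75) + (-0.5)·(-0.75)) / 3 = -2.5/3 = -0.8333
  S[A,C] = ((-1.5)·(1) + (1.5)·(-1) + (0.5)·(-2) + (-0.5)·(2)) / 3 = -5/3 = -1.6667
  S[B,B] = ((2.25)·(2.25) + (1.25)·(1.25) + (-2.75)·(-2.75) + (-0.75)·(-0.75)) / 3 = 14.75/3 = 4.9167
  S[B,C] = ((2.25)·(1) + (1.25)·(-1) + (-2.75)·(-2) + (-0.75)·(2)) / 3 = 5/3 = 1.6667
  S[C,C] = ((1)·(1) + (-1)·(-1) + (-2)·(-2) + (2)·(2)) / 3 = 10/3 = 3.3333

S is symmetric (S[j,i] = S[i,j]). Assembling:

S = [[1.6667, -0.8333, -1.6667],
 [-0.8333, 4.9167, 1.6667],
 [-1.6667, 1.6667, 3.3333]]


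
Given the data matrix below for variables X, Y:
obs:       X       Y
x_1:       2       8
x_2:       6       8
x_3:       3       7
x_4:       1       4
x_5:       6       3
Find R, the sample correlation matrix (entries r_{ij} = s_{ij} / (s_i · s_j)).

Step 1 — column means:
  mean(X) = (2 + 6 + 3 + 1 + 6) / 5 = 18/5 = 3.6
  mean(Y) = (8 + 8 + 7 + 4 + 3) / 5 = 30/5 = 6

Step 2 — sample variances and covariances s[i,j] = (1/(n-1)) · Σ_k (x_{k,i} - mean_i) · (x_{k,j} - mean_j), with n-1 = 4:
  s[X,X] = ((-1.6)·(-1.6) + (2.4)·(2.4) + (-0.6)·(-0.6) + (-2.6)·(-2.6) + (2.4)·(2.4)) / 4 = 21.2/4 = 5.3
  s[X,Y] = ((-1.6)·(2) + (2.4)·(2) + (-0.6)·(1) + (-2.6)·(-2) + (2.4)·(-3)) / 4 = -1/4 = -0.25
  s[Y,Y] = ((2)·(2) + (2)·(2) + (1)·(1) + (-2)·(-2) + (-3)·(-3)) / 4 = 22/4 = 5.5
  Sample standard deviations s_i = √(s[i,i]):
  s(X) = √(5.3) = 2.3022
  s(Y) = √(5.5) = 2.3452

Step 3 — r_{ij} = s_{ij} / (s_i · s_j):
  r[X,X] = 1 (diagonal).
  r[X,Y] = -0.25 / (2.3022 · 2.3452) = -0.25 / 5.3991 = -0.0463
  r[Y,Y] = 1 (diagonal).

R is symmetric with unit diagonal. Assembling:

R = [[1, -0.0463],
 [-0.0463, 1]]


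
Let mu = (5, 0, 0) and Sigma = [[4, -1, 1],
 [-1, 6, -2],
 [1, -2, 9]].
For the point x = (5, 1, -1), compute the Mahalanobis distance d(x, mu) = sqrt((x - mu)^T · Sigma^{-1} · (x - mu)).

Step 1 — centre the observation: (x - mu) = (0, 1, -1).

Step 2 — invert Sigma (cofactor / det for 3×3, or solve directly):
  Sigma^{-1} = [[0.2646, 0.037, -0.0212],
 [0.037, 0.1852, 0.037],
 [-0.0212, 0.037, 0.1217]].

Step 3 — form the quadratic (x - mu)^T · Sigma^{-1} · (x - mu):
  Sigma^{-1} · (x - mu) = (0.0582, 0.1481, -0.0847).
  (x - mu)^T · [Sigma^{-1} · (x - mu)] = (0)·(0.0582) + (1)·(0.1481) + (-1)·(-0.0847) = 0.2328.

Step 4 — take square root: d = √(0.2328) ≈ 0.4825.

d(x, mu) = √(0.2328) ≈ 0.4825


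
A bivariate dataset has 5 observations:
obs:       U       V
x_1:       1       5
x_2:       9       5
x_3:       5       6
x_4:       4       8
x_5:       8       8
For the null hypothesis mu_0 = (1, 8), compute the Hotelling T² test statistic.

Step 1 — sample mean vector:
  mean(U) = (1 + 9 + 5 + 4 + 8) / 5 = 27/5 = 5.4
  mean(V) = (5 + 5 + 6 + 8 + 8) / 5 = 32/5 = 6.4
  x̄ = (5.4, 6.4),  deviation x̄ - mu_0 = (5.4, 6.4) - (1, 8) = (4.4, -1.6).

Step 2 — sample covariance matrix, S[i,j] = (1/(n-1)) · Σ_k (x_{k,i} - mean_i) · (x_{k,j} - mean_j), divisor n-1 = 4:
  S[U,U] = ((-4.4)·(-4.4) + (3.6)·(3.6) + (-0.4)·(-0.4) + (-1.4)·(-1.4) + (2.6)·(2.6)) / 4 = 41.2/4 = 10.3
  S[U,V] = ((-4.4)·(-1.4) + (3.6)·(-1.4) + (-0.4)·(-0.4) + (-1.4)·(1.6) + (2.6)·(1.6)) / 4 = 3.2/4 = 0.8
  S[V,V] = ((-1.4)·(-1.4) + (-1.4)·(-1.4) + (-0.4)·(-0.4) + (1.6)·(1.6) + (1.6)·(1.6)) / 4 = 9.2/4 = 2.3
  S = [[10.3, 0.8],
 [0.8, 2.3]].

Step 3 — invert S. det(S) = 10.3·2.3 - (0.8)² = 23.05.
  S^{-1} = (1/det) · [[d, -b], [-b, a]] = [[0.0998, -0.0347],
 [-0.0347, 0.4469]].

Step 4 — quadratic form (x̄ - mu_0)^T · S^{-1} · (x̄ - mu_0):
  S^{-1} · (x̄ - mu_0) = (0.4946, -0.8677),
  (x̄ - mu_0)^T · [...] = (4.4)·(0.4946) + (-1.6)·(-0.8677) = 3.5644.

Step 5 — scale by n: T² = 5 · 3.5644 = 17.8221.

T² ≈ 17.8221


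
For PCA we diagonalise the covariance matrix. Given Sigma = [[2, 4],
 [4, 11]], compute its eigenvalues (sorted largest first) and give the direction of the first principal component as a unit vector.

Step 1 — characteristic polynomial of 2×2 Sigma:
  det(Sigma - λI) = λ² - trace · λ + det = 0.
  trace = 2 + 11 = 13, det = 2·11 - (4)² = 6.
Step 2 — discriminant:
  Δ = trace² - 4·det = 169 - 24 = 145.
Step 3 — eigenvalues:
  λ = (trace ± √Δ)/2 = (13 ± 12.0416)/2,
  λ_1 = 12.5208,  λ_2 = 0.4792.

Step 4 — unit eigenvector for λ_1: solve (Sigma - λ_1 I)v = 0. First row:
  (2 - 12.5208)·v_x + (4)·v_y = 0, i.e. (-10.5208)·v_x + (4)·v_y = 0,
  so v ∝ (b, λ_1 - a) = (4, 10.5208) = u.
  ||u|| = √((4)² + (10.5208)²) = √(126.6872) ≈ 11.2555,
  v_1 = u/||u|| ≈ (0.3554, 0.9347) (||v_1|| = 1).

λ_1 = 12.5208,  λ_2 = 0.4792;  v_1 ≈ (0.3554, 0.9347)


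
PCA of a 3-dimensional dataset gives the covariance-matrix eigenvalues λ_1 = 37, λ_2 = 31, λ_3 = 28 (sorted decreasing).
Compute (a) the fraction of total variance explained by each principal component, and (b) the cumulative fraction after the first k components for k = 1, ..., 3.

Step 1 — total variance = trace(Sigma) = Σ λ_i = 37 + 31 + 28 = 96.

Step 2 — fraction explained by component i = λ_i / Σ λ:
  PC1: 37/96 = 0.3854
  PC2: 31/96 = 0.3229
  PC3: 28/96 = 0.2917

Step 3 — cumulative fraction after k components = (λ_1 + ... + λ_k) / Σ λ:
  k = 1: 37/96 = 0.3854
  k = 2: (37 + 31)/96 = 68/96 = 0.7083
  k = 3: (37 + 31 + 28)/96 = 96/96 = 1

Summary (fraction, with percent):

explained: PC1 0.3854 (38.54%), PC2 0.3229 (32.29%), PC3 0.2917 (29.17%);  cumulative: 0.3854, 0.7083, 1


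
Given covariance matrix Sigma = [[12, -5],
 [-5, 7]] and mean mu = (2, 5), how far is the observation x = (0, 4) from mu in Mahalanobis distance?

Step 1 — centre the observation: (x - mu) = (-2, -1).

Step 2 — invert Sigma. det(Sigma) = 12·7 - (-5)² = 59.
  Sigma^{-1} = (1/det) · [[d, -b], [-b, a]] = [[0.1186, 0.0847],
 [0.0847, 0.2034]].

Step 3 — form the quadratic (x - mu)^T · Sigma^{-1} · (x - mu):
  Sigma^{-1} · (x - mu) = (-0.322, -0.3729).
  (x - mu)^T · [Sigma^{-1} · (x - mu)] = (-2)·(-0.322) + (-1)·(-0.3729) = 1.0169.

Step 4 — take square root: d = √(1.0169) ≈ 1.0084.

d(x, mu) = √(1.0169) ≈ 1.0084


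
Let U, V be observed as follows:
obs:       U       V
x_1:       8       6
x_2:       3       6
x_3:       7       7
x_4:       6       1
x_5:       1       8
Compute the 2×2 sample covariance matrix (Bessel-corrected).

Step 1 — column means:
  mean(U) = (8 + 3 + 7 + 6 + 1) / 5 = 25/5 = 5
  mean(V) = (6 + 6 + 7 + 1 + 8) / 5 = 28/5 = 5.6

Step 2 — sample covariance S[i,j] = (1/(n-1)) · Σ_k (x_{k,i} - mean_i) · (x_{k,j} - mean_j), with n-1 = 4.
  S[U,U] = ((3)·(3) + (-2)·(-2) + (2)·(2) + (1)·(1) + (-4)·(-4)) / 4 = 34/4 = 8.5
  S[U,V] = ((3)·(0.4) + (-2)·(0.4) + (2)·(1.4) + (1)·(-4.6) + (-4)·(2.4)) / 4 = -11/4 = -2.75
  S[V,V] = ((0.4)·(0.4) + (0.4)·(0.4) + (1.4)·(1.4) + (-4.6)·(-4.6) + (2.4)·(2.4)) / 4 = 29.2/4 = 7.3

S is symmetric (S[j,i] = S[i,j]). Assembling:

S = [[8.5, -2.75],
 [-2.75, 7.3]]


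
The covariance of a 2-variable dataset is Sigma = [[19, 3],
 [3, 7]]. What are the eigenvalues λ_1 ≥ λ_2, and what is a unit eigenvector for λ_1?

Step 1 — characteristic polynomial of 2×2 Sigma:
  det(Sigma - λI) = λ² - trace · λ + det = 0.
  trace = 19 + 7 = 26, det = 19·7 - (3)² = 124.
Step 2 — discriminant:
  Δ = trace² - 4·det = 676 - 496 = 180.
Step 3 — eigenvalues:
  λ = (trace ± √Δ)/2 = (26 ± 13.4164)/2,
  λ_1 = 19.7082,  λ_2 = 6.2918.

Step 4 — unit eigenvector for λ_1: solve (Sigma - λ_1 I)v = 0. First row:
  (19 - 19.7082)·v_x + (3)·v_y = 0, i.e. (-0.7082)·v_x + (3)·v_y = 0,
  so v ∝ (b, λ_1 - a) = (3, 0.7082) = u.
  ||u|| = √((3)² + (0.7082)²) = √(9.5016) ≈ 3.0825,
  v_1 = u/||u|| ≈ (0.9732, 0.2298) (||v_1|| = 1).

λ_1 = 19.7082,  λ_2 = 6.2918;  v_1 ≈ (0.9732, 0.2298)


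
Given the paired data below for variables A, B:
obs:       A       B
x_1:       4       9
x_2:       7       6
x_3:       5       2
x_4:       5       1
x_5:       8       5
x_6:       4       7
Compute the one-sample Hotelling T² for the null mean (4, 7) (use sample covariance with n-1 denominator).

Step 1 — sample mean vector:
  mean(A) = (4 + 7 + 5 + 5 + 8 + 4) / 6 = 33/6 = 5.5
  mean(B) = (9 + 6 + 2 + 1 + 5 + 7) / 6 = 30/6 = 5
  x̄ = (5.5, 5),  deviation x̄ - mu_0 = (5.5, 5) - (4, 7) = (1.5, -2).

Step 2 — sample covariance matrix, S[i,j] = (1/(n-1)) · Σ_k (x_{k,i} - mean_i) · (x_{k,j} - mean_j), divisor n-1 = 5:
  S[A,A] = ((-1.5)·(-1.5) + (1.5)·(1.5) + (-0.5)·(-0.5) + (-0.5)·(-0.5) + (2.5)·(2.5) + (-1.5)·(-1.5)) / 5 = 13.5/5 = 2.7
  S[A,B] = ((-1.5)·(4) + (1.5)·(1) + (-0.5)·(-3) + (-0.5)·(-4) + (2.5)·(0) + (-1.5)·(2)) / 5 = -4/5 = -0.8
  S[B,B] = ((4)·(4) + (1)·(1) + (-3)·(-3) + (-4)·(-4) + (0)·(0) + (2)·(2)) / 5 = 46/5 = 9.2
  S = [[2.7, -0.8],
 [-0.8, 9.2]].

Step 3 — invert S. det(S) = 2.7·9.2 - (-0.8)² = 24.2.
  S^{-1} = (1/det) · [[d, -b], [-b, a]] = [[0.3802, 0.0331],
 [0.0331, 0.1116]].

Step 4 — quadratic form (x̄ - mu_0)^T · S^{-1} · (x̄ - mu_0):
  S^{-1} · (x̄ - mu_0) = (0.5041, -0.1736),
  (x̄ - mu_0)^T · [...] = (1.5)·(0.5041) + (-2)·(-0.1736) = 1.1033.

Step 5 — scale by n: T² = 6 · 1.1033 = 6.6198.

T² ≈ 6.6198


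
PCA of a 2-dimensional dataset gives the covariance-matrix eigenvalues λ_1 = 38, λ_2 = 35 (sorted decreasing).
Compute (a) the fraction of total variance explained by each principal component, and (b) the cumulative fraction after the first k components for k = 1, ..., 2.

Step 1 — total variance = trace(Sigma) = Σ λ_i = 38 + 35 = 73.

Step 2 — fraction explained by component i = λ_i / Σ λ:
  PC1: 38/73 = 0.5205
  PC2: 35/73 = 0.4795

Step 3 — cumulative fraction after k components = (λ_1 + ... + λ_k) / Σ λ:
  k = 1: 38/73 = 0.5205
  k = 2: (38 + 35)/73 = 73/73 = 1

Summary (fraction, with percent):

explained: PC1 0.5205 (52.05%), PC2 0.4795 (47.95%);  cumulative: 0.5205, 1


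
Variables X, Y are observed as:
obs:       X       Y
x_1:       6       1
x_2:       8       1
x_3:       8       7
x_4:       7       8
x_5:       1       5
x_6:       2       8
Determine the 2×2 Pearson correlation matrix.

Step 1 — column means:
  mean(X) = (6 + 8 + 8 + 7 + 1 + 2) / 6 = 32/6 = 5.3333
  mean(Y) = (1 + 1 + 7 + 8 + 5 + 8) / 6 = 30/6 = 5

Step 2 — sample variances and covariances s[i,j] = (1/(n-1)) · Σ_k (x_{k,i} - mean_i) · (x_{k,j} - mean_j), with n-1 = 5:
  s[X,X] = ((0.6667)·(0.6667) + (2.6667)·(2.6667) + (2.6667)·(2.6667) + (1.6667)·(1.6667) + (-4.3333)·(-4.3333) + (-3.3333)·(-3.3333)) / 5 = 47.3333/5 = 9.4667
  s[X,Y] = ((0.6667)·(-4) + (2.6667)·(-4) + (2.6667)·(2) + (1.6667)·(3) + (-4.3333)·(0) + (-3.3333)·(3)) / 5 = -13/5 = -2.6
  s[Y,Y] = ((-4)·(-4) + (-4)·(-4) + (2)·(2) + (3)·(3) + (0)·(0) + (3)·(3)) / 5 = 54/5 = 10.8
  Sample standard deviations s_i = √(s[i,i]):
  s(X) = √(9.4667) = 3.0768
  s(Y) = √(10.8) = 3.2863

Step 3 — r_{ij} = s_{ij} / (s_i · s_j):
  r[X,X] = 1 (diagonal).
  r[X,Y] = -2.6 / (3.0768 · 3.2863) = -2.6 / 10.1114 = -0.2571
  r[Y,Y] = 1 (diagonal).

R is symmetric with unit diagonal. Assembling:

R = [[1, -0.2571],
 [-0.2571, 1]]
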